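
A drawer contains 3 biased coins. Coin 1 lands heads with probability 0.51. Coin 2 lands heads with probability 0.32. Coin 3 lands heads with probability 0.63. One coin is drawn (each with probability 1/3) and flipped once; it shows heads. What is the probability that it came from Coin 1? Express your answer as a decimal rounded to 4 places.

Posterior probability ≈ 0.3493

Tabulate prior·likelihood by source: [1] prior 0.333333, lik 0.51, product 0.1700; [2] prior 0.333333, lik 0.32, product 0.1067; [3] prior 0.333333, lik 0.63, product 0.2100.
Normalizing constant = 0.48667; the posterior for Coin 1 is its product over the sum, 0.1700/0.48667 = 0.3493.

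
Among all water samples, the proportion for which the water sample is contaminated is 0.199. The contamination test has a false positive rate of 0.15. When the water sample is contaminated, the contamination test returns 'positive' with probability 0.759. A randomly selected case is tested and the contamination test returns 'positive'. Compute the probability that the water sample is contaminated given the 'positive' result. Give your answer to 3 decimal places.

Let H be the event that the water sample is contaminated. P(H) = 0.199, so P(¬H) = 0.801. With E the 'positive' result, P(E|H) = 0.759 and P(E|¬H) = 0.15.
P(E) = 0.759·0.199 + 0.15·0.801 = 0.15104 + 0.12015 = 0.27119.
By Bayes' theorem, P(H|E) = 0.15104 / 0.27119 = 0.557.

P(H | E) ≈ 0.557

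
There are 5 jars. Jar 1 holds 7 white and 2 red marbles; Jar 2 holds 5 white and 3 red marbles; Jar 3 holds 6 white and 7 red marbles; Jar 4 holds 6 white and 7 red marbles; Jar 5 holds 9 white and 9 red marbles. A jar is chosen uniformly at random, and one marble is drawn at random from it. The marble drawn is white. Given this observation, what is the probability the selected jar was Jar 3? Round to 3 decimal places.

Tabulate prior·likelihood by source: [1] prior 0.2, lik 0.7778, product 0.1556; [2] prior 0.2, lik 0.625, product 0.1250; [3] prior 0.2, lik 0.4615, product 0.09231; [4] prior 0.2, lik 0.4615, product 0.09231; [5] prior 0.2, lik 0.5, product 0.1000.
Normalizing constant = 0.56517; the posterior for Jar 3 is its product over the sum, 0.09231/0.56517 = 0.163.

Posterior probability ≈ 0.163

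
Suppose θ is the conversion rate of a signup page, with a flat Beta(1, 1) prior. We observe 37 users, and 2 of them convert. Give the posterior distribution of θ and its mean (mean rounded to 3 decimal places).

Posterior: Beta(3, 36); mean ≈ 0.077

Observing 2 successes and 35 failures updates Beta(1, 1) by adding the success and failure counts to the two shape parameters: α = 1+2 = 3, β = 1+35 = 36.
Posterior mean = α/(α+β) = 3/39 = 0.077.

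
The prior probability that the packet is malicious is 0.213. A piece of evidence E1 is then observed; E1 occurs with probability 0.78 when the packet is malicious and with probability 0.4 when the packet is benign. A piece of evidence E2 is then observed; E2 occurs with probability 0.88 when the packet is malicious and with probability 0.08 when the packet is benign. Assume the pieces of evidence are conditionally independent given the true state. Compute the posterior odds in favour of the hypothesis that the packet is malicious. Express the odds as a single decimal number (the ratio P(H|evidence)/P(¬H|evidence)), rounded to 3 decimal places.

Prior odds = 0.213/(1−0.213) = 0.27065. In log-odds, ln(0.27065) = -1.3069.
Add log likelihood ratios: ln(1.9500) + ln(11.000) = 3.0657.
Posterior log-odds = 1.7588, so posterior odds = exp(1.7588) = 5.8054.

Posterior odds ≈ 5.805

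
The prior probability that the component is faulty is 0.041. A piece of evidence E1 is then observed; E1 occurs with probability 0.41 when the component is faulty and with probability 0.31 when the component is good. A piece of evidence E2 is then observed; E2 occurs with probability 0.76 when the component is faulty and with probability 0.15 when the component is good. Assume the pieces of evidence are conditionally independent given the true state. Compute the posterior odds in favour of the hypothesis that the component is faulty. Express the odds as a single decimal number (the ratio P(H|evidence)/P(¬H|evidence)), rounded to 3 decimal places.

Prior odds = 0.041/(1−0.041) = 0.042753.
Likelihood ratio for E1 = 0.41/0.31 = 1.3226.
Likelihood ratio for E2 = 0.76/0.15 = 5.0667.
Posterior odds = prior odds × LR₁ × LR₂ = 0.28649.

Posterior odds ≈ 0.286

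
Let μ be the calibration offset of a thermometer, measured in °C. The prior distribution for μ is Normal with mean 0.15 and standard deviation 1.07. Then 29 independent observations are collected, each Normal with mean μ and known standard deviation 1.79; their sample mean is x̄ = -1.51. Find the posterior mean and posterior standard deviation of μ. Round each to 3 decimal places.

Posterior mean ≈ -1.364; posterior SD ≈ 0.317

With known σ, the Normal prior is conjugate. Weight on the data is w = (n/σ²)/(n/σ² + 1/τ₀²) = 9.05090/(9.05090+0.873439) = 0.91199.
Posterior mean = w·x̄ + (1−w)·μ₀ = 0.91199·-1.51 + 0.088010·0.15 = -1.364. Posterior variance = 1/(9.05090+0.873439) = 0.100762, so SD = 0.317.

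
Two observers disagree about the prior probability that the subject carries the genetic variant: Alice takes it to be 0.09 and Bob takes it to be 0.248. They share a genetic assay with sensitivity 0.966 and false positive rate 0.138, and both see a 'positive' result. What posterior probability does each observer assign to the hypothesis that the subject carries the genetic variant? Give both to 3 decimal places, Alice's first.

The likelihood ratio for a 'positive' result is 0.966/0.138 = 7.0000.
Alice: prior odds 0.09/0.91 = 0.098901; posterior odds 0.69231; posterior probability 0.409.
Bob: prior odds 0.248/0.752 = 0.32979; posterior odds 2.3085; posterior probability 0.698.

Alice: 0.409; Bob: 0.698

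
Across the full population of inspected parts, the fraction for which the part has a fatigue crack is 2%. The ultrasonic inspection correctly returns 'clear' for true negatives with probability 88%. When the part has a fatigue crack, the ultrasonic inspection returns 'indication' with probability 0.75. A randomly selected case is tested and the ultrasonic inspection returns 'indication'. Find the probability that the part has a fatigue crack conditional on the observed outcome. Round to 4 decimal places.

Write H for 'the part has a fatigue crack'. Prior odds H:¬H = 0.02/0.98 = 0.020408. For the 'indication' outcome, the likelihood ratio is 0.75/0.12 = 6.2500.
Posterior odds = 0.020408 × 6.2500 = 0.12755, so P(H|E) = 0.12755/(1+0.12755) = 0.1131.

P(H | E) ≈ 0.1131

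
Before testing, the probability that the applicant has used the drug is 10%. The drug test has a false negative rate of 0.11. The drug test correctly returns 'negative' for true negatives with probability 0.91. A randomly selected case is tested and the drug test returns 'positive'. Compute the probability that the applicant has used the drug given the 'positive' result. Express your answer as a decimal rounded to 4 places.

P(H | E) ≈ 0.5235

Write H for 'the applicant has used the drug'. Prior odds H:¬H = 0.1/0.9 = 0.11111. For the 'positive' outcome, the likelihood ratio is 0.89/0.09 = 9.8889.
Posterior odds = 0.11111 × 9.8889 = 1.0988, so P(H|E) = 1.0988/(1+1.0988) = 0.5235.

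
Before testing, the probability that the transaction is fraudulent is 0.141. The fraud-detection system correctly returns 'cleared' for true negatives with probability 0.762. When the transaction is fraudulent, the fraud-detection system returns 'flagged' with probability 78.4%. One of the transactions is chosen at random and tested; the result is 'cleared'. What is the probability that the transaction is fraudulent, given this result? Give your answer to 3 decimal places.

P(H | E) ≈ 0.044

Write H for 'the transaction is fraudulent'. Prior odds H:¬H = 0.141/0.859 = 0.16414. For the 'cleared' outcome, the likelihood ratio is 0.216/0.762 = 0.28346.
Posterior odds = 0.16414 × 0.28346 = 0.046529, so P(H|E) = 0.046529/(1+0.046529) = 0.044.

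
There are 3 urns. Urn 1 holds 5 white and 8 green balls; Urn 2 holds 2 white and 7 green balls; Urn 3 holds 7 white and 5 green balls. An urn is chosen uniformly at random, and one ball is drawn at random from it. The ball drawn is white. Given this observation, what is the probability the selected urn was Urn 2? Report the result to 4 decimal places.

Posterior probability ≈ 0.1867

P(white|Urn 1) = 0.3846; P(white|Urn 2) = 0.2222; P(white|Urn 3) = 0.5833.
Prior × likelihood for each source: 0.333333·0.3846=0.1282, 0.333333·0.2222=0.07407, 0.333333·0.5833=0.1944. Summing gives P(white) = 0.39672.
P(Urn 2 | white) = 0.07407 / 0.39672 = 0.1867.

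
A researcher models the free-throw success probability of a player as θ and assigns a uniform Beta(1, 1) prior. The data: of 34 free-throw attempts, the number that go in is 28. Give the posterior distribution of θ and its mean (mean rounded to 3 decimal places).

The binomial likelihood is conjugate to the Beta prior: with 28 successes and 6 failures, the posterior is Beta(1+28, 1+6) = Beta(29, 7).
Posterior mean = α/(α+β) = 29/36 = 0.806.

Posterior: Beta(29, 7); mean ≈ 0.806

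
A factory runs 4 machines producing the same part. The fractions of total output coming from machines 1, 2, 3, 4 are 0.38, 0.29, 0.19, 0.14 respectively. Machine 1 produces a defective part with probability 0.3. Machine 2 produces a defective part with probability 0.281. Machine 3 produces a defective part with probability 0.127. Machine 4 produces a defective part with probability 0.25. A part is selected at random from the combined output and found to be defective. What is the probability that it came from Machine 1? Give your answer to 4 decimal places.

Tabulate prior·likelihood by source: [1] prior 0.38, lik 0.3, product 0.1140; [2] prior 0.29, lik 0.281, product 0.08149; [3] prior 0.19, lik 0.127, product 0.02413; [4] prior 0.14, lik 0.25, product 0.03500.
Normalizing constant = 0.25462; the posterior for Machine 1 is its product over the sum, 0.1140/0.25462 = 0.4477.

Posterior probability ≈ 0.4477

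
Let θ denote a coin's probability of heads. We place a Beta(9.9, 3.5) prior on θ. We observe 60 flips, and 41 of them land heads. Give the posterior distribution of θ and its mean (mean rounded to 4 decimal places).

Posterior: Beta(50.9, 22.5); mean ≈ 0.6935

The binomial likelihood is conjugate to the Beta prior: with 41 successes and 19 failures, the posterior is Beta(9.9+41, 3.5+19) = Beta(50.9, 22.5).
E[θ | data] = 50.9/(50.9+22.5) = 0.6935.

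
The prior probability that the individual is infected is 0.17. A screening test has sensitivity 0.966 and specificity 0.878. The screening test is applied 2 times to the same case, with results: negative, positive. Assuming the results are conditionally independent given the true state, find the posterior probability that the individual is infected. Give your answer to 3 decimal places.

Let H be the event that the individual is infected; start with P(H) = 0.17. P('positive'|H) = 0.966, P('positive'|¬H) = 0.122.
Update on result 1 ('negative'): P(H) ← 0.034·0.1700 / (0.034·0.1700 + 0.878·0.8300) = 0.0057800/0.73452 = 0.0079.
Update on result 2 ('positive'): P(H) ← 0.966·0.0079 / (0.966·0.0079 + 0.122·0.9921) = 0.0076015/0.12864 = 0.0591.

Posterior P(H) ≈ 0.059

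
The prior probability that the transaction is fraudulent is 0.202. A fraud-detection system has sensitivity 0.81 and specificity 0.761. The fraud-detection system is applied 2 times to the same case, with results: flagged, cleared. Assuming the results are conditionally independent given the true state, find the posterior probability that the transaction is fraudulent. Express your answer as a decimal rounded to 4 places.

With H the event that the transaction is fraudulent, the joint likelihood of the observed sequence is P(data|H) = 0.81·0.19 = 0.15390 and P(data|¬H) = 0.239·0.761 = 0.18188.
Bayes: P(H|data) = 0.202·0.15390 / (0.202·0.15390 + 0.798·0.18188) = 0.031088/0.17623 = 0.1764.

Posterior P(H) ≈ 0.1764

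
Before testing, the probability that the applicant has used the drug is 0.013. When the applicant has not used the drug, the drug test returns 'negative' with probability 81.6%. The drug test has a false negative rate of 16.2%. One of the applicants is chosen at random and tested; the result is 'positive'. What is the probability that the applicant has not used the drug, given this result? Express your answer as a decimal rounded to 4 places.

P(¬H | E) ≈ 0.9434

Write H for 'the applicant has used the drug'. Prior odds H:¬H = 0.013/0.987 = 0.013171. For the 'positive' outcome, the likelihood ratio is 0.838/0.184 = 4.5543.
Posterior odds = 0.013171 × 4.5543 = 0.059986, so P(H|E) = 0.059986/(1+0.059986) = 0.0566. Then P(¬H|E) = 1 − 0.0566 = 0.9434.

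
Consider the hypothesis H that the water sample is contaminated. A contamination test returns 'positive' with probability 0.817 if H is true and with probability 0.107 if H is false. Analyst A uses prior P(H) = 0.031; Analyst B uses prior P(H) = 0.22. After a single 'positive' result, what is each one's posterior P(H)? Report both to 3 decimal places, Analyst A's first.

Analyst A: 0.196; Analyst B: 0.683

P('+'|H) = 0.817, P('+'|¬H) = 0.107.
Analyst A: numerator 0.817·0.031 = 0.025327; evidence = 0.025327+0.107·0.969 = 0.12901; posterior = 0.196.
Analyst B: numerator 0.817·0.22 = 0.17974; evidence = 0.17974+0.107·0.78 = 0.26320; posterior = 0.683.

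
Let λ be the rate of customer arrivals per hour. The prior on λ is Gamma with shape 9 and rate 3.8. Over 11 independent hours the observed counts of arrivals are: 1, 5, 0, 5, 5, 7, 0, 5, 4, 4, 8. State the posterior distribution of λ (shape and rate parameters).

The Poisson likelihood adds the total count to the shape and the number of exposure periods to the rate. Here ∑xᵢ = 44 and n = 11, so shape 9→53 and rate 3.8→14.8.

Posterior: Gamma(shape=53, rate=14.8)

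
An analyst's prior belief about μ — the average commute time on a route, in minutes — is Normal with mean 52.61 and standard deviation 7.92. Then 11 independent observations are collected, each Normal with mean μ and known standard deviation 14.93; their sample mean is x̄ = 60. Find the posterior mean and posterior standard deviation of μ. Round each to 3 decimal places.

With known σ, the Normal prior is conjugate. Weight on the data is w = (n/σ²)/(n/σ² + 1/τ₀²) = 0.0493484/(0.0493484+0.0159423) = 0.75583.
Posterior mean = w·x̄ + (1−w)·μ₀ = 0.75583·60 + 0.24417·52.61 = 58.196. Posterior variance = 1/(0.0493484+0.0159423) = 15.3161, so SD = 3.914.

Posterior mean ≈ 58.196; posterior SD ≈ 3.914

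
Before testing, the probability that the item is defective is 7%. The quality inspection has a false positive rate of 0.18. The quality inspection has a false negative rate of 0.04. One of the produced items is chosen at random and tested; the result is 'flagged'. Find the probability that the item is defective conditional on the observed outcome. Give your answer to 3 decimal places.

Let H be the event that the item is defective. P(H) = 0.07, so P(¬H) = 0.93. With E the 'flagged' result, P(E|H) = 0.96 and P(E|¬H) = 0.18.
P(E) = 0.96·0.07 + 0.18·0.93 = 0.067200 + 0.16740 = 0.23460.
By Bayes' theorem, P(H|E) = 0.067200 / 0.23460 = 0.286.

P(H | E) ≈ 0.286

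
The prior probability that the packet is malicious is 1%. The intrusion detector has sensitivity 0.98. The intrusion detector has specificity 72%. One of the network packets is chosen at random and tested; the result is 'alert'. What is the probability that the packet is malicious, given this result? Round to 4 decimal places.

Write H for 'the packet is malicious'. Prior odds H:¬H = 0.01/0.99 = 0.010101. For the 'alert' outcome, the likelihood ratio is 0.98/0.28 = 3.5000.
Posterior odds = 0.010101 × 3.5000 = 0.035354, so P(H|E) = 0.035354/(1+0.035354) = 0.0341.

P(H | E) ≈ 0.0341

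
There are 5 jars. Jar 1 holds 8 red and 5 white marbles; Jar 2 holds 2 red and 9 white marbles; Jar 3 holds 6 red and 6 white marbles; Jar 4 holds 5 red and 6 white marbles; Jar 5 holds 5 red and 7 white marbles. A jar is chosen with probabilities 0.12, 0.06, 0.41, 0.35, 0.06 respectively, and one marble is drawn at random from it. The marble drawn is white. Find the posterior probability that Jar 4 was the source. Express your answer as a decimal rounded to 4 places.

Posterior probability ≈ 0.3628

P(white|Jar 1) = 0.3846; P(white|Jar 2) = 0.8182; P(white|Jar 3) = 0.5; P(white|Jar 4) = 0.5455; P(white|Jar 5) = 0.5833.
Prior × likelihood for each source: 0.12·0.3846=0.04615, 0.06·0.8182=0.04909, 0.41·0.5=0.2050, 0.35·0.5455=0.1909, 0.06·0.5833=0.03500. Summing gives P(white) = 0.52615.
P(Jar 4 | white) = 0.1909 / 0.52615 = 0.3628.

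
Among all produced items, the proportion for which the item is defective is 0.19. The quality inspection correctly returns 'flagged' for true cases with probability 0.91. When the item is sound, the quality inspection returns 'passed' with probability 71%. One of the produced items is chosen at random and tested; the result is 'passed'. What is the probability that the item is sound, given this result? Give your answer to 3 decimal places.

Write H for 'the item is defective'. Prior odds H:¬H = 0.19/0.81 = 0.23457. For the 'passed' outcome, the likelihood ratio is 0.09/0.71 = 0.12676.
Posterior odds = 0.23457 × 0.12676 = 0.029734, so P(H|E) = 0.029734/(1+0.029734) = 0.029. Then P(¬H|E) = 1 − 0.029 = 0.971.

P(¬H | E) ≈ 0.971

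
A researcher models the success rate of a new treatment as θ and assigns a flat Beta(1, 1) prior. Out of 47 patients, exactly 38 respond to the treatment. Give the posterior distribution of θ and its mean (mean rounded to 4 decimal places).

The binomial likelihood is conjugate to the Beta prior: with 38 successes and 9 failures, the posterior is Beta(1+38, 1+9) = Beta(39, 10).
Posterior mean = α/(α+β) = 39/49 = 0.7959.

Posterior: Beta(39, 10); mean ≈ 0.7959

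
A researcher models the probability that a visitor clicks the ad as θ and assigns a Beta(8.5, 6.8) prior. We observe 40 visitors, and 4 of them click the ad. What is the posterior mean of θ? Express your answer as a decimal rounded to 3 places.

The binomial likelihood is conjugate to the Beta prior: with 4 successes and 36 failures, the posterior is Beta(8.5+4, 6.8+36) = Beta(12.5, 42.8).
E[θ | data] = 12.5/(12.5+42.8) = 0.226.

Posterior mean ≈ 0.226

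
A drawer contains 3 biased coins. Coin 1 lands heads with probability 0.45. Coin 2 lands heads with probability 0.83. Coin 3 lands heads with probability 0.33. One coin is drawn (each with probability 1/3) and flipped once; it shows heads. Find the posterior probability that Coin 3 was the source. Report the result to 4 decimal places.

Posterior probability ≈ 0.2050

Tabulate prior·likelihood by source: [1] prior 0.333333, lik 0.45, product 0.1500; [2] prior 0.333333, lik 0.83, product 0.2767; [3] prior 0.333333, lik 0.33, product 0.1100.
Normalizing constant = 0.53667; the posterior for Coin 3 is its product over the sum, 0.1100/0.53667 = 0.2050.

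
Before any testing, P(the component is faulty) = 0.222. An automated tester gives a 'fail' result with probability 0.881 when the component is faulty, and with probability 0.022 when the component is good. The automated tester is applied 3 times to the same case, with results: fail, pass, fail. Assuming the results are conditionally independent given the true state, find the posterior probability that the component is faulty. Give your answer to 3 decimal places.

With H the event that the component is faulty, the joint likelihood of the observed sequence is P(data|H) = 0.881·0.119·0.881 = 0.092363 and P(data|¬H) = 0.022·0.978·0.022 = 0.00047335.
Bayes: P(H|data) = 0.222·0.092363 / (0.222·0.092363 + 0.778·0.00047335) = 0.020505/0.020873 = 0.9824.

Posterior P(H) ≈ 0.982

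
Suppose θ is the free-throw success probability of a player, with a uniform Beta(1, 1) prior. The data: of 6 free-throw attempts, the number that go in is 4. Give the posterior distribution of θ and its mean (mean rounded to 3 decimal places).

Posterior: Beta(5, 3); mean ≈ 0.625

Observing 4 successes and 2 failures updates Beta(1, 1) by adding the success and failure counts to the two shape parameters: α = 1+4 = 5, β = 1+2 = 3.
Posterior mean = α/(α+β) = 5/8 = 0.625.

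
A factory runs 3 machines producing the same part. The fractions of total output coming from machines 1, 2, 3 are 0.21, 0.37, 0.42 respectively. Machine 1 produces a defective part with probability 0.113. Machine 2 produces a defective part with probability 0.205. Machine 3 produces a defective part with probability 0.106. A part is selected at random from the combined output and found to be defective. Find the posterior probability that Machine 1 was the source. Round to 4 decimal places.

Posterior probability ≈ 0.1647

Tabulate prior·likelihood by source: [1] prior 0.21, lik 0.113, product 0.02373; [2] prior 0.37, lik 0.205, product 0.07585; [3] prior 0.42, lik 0.106, product 0.04452.
Normalizing constant = 0.14410; the posterior for Machine 1 is its product over the sum, 0.02373/0.14410 = 0.1647.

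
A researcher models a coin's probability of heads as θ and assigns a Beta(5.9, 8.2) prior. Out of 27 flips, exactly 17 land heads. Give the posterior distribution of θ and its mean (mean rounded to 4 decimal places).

Observing 17 successes and 10 failures updates Beta(5.9, 8.2) by adding the success and failure counts to the two shape parameters: α = 5.9+17 = 22.9, β = 8.2+10 = 18.2.
E[θ | data] = 22.9/(22.9+18.2) = 0.5572.

Posterior: Beta(22.9, 18.2); mean ≈ 0.5572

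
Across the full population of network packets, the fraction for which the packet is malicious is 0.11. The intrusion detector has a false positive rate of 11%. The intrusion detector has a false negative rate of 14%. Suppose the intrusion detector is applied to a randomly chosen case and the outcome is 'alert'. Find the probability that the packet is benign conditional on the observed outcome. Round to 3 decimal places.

Write H for 'the packet is malicious'. Prior odds H:¬H = 0.11/0.89 = 0.12360. For the 'alert' outcome, the likelihood ratio is 0.86/0.11 = 7.8182.
Posterior odds = 0.12360 × 7.8182 = 0.96629, so P(H|E) = 0.96629/(1+0.96629) = 0.491. Then P(¬H|E) = 1 − 0.491 = 0.509.

P(¬H | E) ≈ 0.509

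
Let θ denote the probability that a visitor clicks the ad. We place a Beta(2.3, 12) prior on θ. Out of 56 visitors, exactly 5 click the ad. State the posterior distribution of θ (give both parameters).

The binomial likelihood is conjugate to the Beta prior: with 5 successes and 51 failures, the posterior is Beta(2.3+5, 12+51) = Beta(7.3, 63).

Posterior: Beta(7.3, 63)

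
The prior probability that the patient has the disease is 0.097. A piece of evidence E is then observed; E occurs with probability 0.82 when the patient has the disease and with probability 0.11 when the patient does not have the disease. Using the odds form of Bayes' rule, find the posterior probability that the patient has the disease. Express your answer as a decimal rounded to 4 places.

Prior odds = 0.097/(1−0.097) = 0.10742.
Likelihood ratio for E = 0.82/0.11 = 7.4545.
Posterior odds = prior odds × LR = 0.80077.
Posterior probability = odds/(1+odds) = 0.80077/1.8008 = 0.4447.

Posterior probability ≈ 0.4447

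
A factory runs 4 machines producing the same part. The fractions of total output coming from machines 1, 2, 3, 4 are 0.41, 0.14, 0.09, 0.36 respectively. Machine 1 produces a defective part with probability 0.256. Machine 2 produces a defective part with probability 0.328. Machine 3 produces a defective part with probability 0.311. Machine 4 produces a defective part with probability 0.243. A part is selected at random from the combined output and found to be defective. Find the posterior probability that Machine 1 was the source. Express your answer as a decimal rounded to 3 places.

Posterior probability ≈ 0.394

P(defective|M1) = 0.256; P(defective|M2) = 0.328; P(defective|M3) = 0.311; P(defective|M4) = 0.243.
Prior × likelihood for each source: 0.41·0.256=0.1050, 0.14·0.328=0.04592, 0.09·0.311=0.02799, 0.36·0.243=0.08748. Summing gives P(defective) = 0.26635.
P(Machine 1 | defective) = 0.1050 / 0.26635 = 0.394.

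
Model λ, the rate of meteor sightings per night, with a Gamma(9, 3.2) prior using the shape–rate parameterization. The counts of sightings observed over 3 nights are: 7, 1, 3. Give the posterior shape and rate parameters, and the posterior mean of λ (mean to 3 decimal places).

The Poisson likelihood adds the total count to the shape and the number of exposure periods to the rate. Here ∑xᵢ = 11 and n = 3, so shape 9→20 and rate 3.2→6.2.
E[λ | data] = 20/6.2 = 3.226.

Posterior: Gamma(shape=20, rate=6.2); mean ≈ 3.226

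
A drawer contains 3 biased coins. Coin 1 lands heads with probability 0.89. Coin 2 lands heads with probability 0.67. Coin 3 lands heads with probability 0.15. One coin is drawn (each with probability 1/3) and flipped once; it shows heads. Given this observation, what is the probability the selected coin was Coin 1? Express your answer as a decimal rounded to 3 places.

Tabulate prior·likelihood by source: [1] prior 0.333333, lik 0.89, product 0.2967; [2] prior 0.333333, lik 0.67, product 0.2233; [3] prior 0.333333, lik 0.15, product 0.05000.
Normalizing constant = 0.57000; the posterior for Coin 1 is its product over the sum, 0.2967/0.57000 = 0.520.

Posterior probability ≈ 0.520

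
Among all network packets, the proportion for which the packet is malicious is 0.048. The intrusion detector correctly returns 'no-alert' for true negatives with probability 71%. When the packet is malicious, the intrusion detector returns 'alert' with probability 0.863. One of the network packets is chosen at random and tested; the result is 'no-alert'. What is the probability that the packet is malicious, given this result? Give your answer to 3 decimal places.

Let H be the event that the packet is malicious. P(H) = 0.048, so P(¬H) = 0.952. With E the 'no-alert' result, P(E|H) = 0.137 and P(E|¬H) = 0.71.
P(E) = 0.137·0.048 + 0.71·0.952 = 0.0065760 + 0.67592 = 0.68250.
By Bayes' theorem, P(H|E) = 0.0065760 / 0.68250 = 0.010.

P(H | E) ≈ 0.010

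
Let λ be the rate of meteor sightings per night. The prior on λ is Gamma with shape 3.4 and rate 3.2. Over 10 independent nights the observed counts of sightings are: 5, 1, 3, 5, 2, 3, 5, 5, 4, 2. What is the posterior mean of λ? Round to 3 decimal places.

The Poisson likelihood adds the total count to the shape and the number of exposure periods to the rate. Here ∑xᵢ = 35 and n = 10, so shape 3.4→38.4 and rate 3.2→13.2.
E[λ | data] = 38.4/13.2 = 2.909.

Posterior mean ≈ 2.909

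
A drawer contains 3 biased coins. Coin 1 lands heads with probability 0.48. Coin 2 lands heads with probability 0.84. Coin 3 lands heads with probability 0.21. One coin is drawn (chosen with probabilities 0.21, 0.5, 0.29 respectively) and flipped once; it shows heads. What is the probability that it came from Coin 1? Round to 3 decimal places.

Tabulate prior·likelihood by source: [1] prior 0.21, lik 0.48, product 0.1008; [2] prior 0.5, lik 0.84, product 0.4200; [3] prior 0.29, lik 0.21, product 0.06090.
Normalizing constant = 0.58170; the posterior for Coin 1 is its product over the sum, 0.1008/0.58170 = 0.173.

Posterior probability ≈ 0.173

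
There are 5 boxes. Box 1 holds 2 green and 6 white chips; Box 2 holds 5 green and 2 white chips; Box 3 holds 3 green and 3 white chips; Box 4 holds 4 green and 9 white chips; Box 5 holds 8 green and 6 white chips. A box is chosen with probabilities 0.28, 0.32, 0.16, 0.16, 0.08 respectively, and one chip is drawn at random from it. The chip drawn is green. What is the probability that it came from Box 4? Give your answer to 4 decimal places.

Posterior probability ≈ 0.1040

Tabulate prior·likelihood by source: [1] prior 0.28, lik 0.25, product 0.07000; [2] prior 0.32, lik 0.7143, product 0.2286; [3] prior 0.16, lik 0.5, product 0.08000; [4] prior 0.16, lik 0.3077, product 0.04923; [5] prior 0.08, lik 0.5714, product 0.04571.
Normalizing constant = 0.47352; the posterior for Box 4 is its product over the sum, 0.04923/0.47352 = 0.1040.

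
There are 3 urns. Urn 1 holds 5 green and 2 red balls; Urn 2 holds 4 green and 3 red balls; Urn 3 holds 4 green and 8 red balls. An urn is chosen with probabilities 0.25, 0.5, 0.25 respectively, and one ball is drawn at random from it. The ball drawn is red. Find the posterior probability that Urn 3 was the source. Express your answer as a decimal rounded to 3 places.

Posterior probability ≈ 0.368

P(red|Urn 1) = 0.2857; P(red|Urn 2) = 0.4286; P(red|Urn 3) = 0.6667.
Prior × likelihood for each source: 0.25·0.2857=0.07143, 0.5·0.4286=0.2143, 0.25·0.6667=0.1667. Summing gives P(red) = 0.45238.
P(Urn 3 | red) = 0.1667 / 0.45238 = 0.368.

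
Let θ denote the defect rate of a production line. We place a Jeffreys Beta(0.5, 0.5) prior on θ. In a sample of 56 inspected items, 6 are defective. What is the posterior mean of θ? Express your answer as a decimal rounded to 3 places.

Observing 6 successes and 50 failures updates Beta(0.5, 0.5) by adding the success and failure counts to the two shape parameters: α = 0.5+6 = 6.5, β = 0.5+50 = 50.5.
Posterior mean = α/(α+β) = 6.5/57 = 0.114.

Posterior mean ≈ 0.114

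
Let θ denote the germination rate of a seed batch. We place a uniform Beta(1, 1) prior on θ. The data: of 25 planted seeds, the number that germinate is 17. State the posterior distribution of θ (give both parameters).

The binomial likelihood is conjugate to the Beta prior: with 17 successes and 8 failures, the posterior is Beta(1+17, 1+8) = Beta(18, 9).

Posterior: Beta(18, 9)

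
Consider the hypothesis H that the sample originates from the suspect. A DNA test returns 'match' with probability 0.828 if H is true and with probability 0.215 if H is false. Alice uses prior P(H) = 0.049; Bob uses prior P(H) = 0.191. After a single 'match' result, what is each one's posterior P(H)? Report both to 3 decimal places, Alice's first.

Alice: 0.166; Bob: 0.476

The likelihood ratio for a 'match' result is 0.828/0.215 = 3.8512.
Alice: prior odds 0.049/0.951 = 0.051525; posterior odds 0.19843; posterior probability 0.166.
Bob: prior odds 0.191/0.809 = 0.23609; posterior odds 0.90924; posterior probability 0.476.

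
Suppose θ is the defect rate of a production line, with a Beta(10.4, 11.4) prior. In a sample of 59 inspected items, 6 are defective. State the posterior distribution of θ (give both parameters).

Posterior: Beta(16.4, 64.4)

Observing 6 successes and 53 failures updates Beta(10.4, 11.4) by adding the success and failure counts to the two shape parameters: α = 10.4+6 = 16.4, β = 11.4+53 = 64.4.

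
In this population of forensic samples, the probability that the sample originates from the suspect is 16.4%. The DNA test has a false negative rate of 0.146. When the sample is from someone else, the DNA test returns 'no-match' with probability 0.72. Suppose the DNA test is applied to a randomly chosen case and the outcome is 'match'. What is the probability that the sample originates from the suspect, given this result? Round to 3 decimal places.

Write H for 'the sample originates from the suspect'. Prior odds H:¬H = 0.164/0.836 = 0.19617. For the 'match' outcome, the likelihood ratio is 0.854/0.28 = 3.0500.
Posterior odds = 0.19617 × 3.0500 = 0.59833, so P(H|E) = 0.59833/(1+0.59833) = 0.374.

P(H | E) ≈ 0.374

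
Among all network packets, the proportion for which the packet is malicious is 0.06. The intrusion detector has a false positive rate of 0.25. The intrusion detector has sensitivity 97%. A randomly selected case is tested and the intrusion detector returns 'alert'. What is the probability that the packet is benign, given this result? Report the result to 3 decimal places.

P(¬H | E) ≈ 0.802

Write H for 'the packet is malicious'. Prior odds H:¬H = 0.06/0.94 = 0.063830. For the 'alert' outcome, the likelihood ratio is 0.97/0.25 = 3.8800.
Posterior odds = 0.063830 × 3.8800 = 0.24766, so P(H|E) = 0.24766/(1+0.24766) = 0.198. Then P(¬H|E) = 1 − 0.198 = 0.802.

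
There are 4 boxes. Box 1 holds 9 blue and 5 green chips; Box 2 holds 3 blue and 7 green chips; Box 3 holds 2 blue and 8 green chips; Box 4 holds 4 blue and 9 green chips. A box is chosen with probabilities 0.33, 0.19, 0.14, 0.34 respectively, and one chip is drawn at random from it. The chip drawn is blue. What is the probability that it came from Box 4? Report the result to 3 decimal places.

Tabulate prior·likelihood by source: [1] prior 0.33, lik 0.6429, product 0.2121; [2] prior 0.19, lik 0.3, product 0.05700; [3] prior 0.14, lik 0.2, product 0.02800; [4] prior 0.34, lik 0.3077, product 0.1046.
Normalizing constant = 0.40176; the posterior for Box 4 is its product over the sum, 0.1046/0.40176 = 0.260.

Posterior probability ≈ 0.260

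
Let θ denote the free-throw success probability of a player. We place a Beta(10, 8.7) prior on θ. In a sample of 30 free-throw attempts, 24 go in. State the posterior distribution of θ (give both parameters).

Observing 24 successes and 6 failures updates Beta(10, 8.7) by adding the success and failure counts to the two shape parameters: α = 10+24 = 34, β = 8.7+6 = 14.7.

Posterior: Beta(34, 14.7)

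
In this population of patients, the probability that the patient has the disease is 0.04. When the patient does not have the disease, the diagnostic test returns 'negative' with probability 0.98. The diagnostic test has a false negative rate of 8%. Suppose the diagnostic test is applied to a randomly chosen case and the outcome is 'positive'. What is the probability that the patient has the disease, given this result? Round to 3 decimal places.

P(H | E) ≈ 0.657

Let H be the event that the patient has the disease. P(H) = 0.04, so P(¬H) = 0.96. With E the 'positive' result, P(E|H) = 0.92 and P(E|¬H) = 0.02.
P(E) = 0.92·0.04 + 0.02·0.96 = 0.036800 + 0.019200 = 0.056000.
By Bayes' theorem, P(H|E) = 0.036800 / 0.056000 = 0.657.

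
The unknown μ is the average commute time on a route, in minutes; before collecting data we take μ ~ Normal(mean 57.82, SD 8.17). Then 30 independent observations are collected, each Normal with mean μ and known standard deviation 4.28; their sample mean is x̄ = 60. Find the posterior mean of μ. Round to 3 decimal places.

Prior precision 1/τ₀² = 1/8.17² = 0.0149815; data precision n/σ² = 30/4.28² = 1.63770.
Posterior precision = 0.0149815 + 1.63770 = 1.65268.
Posterior mean = (0.0149815·57.82 + 1.63770·60) / 1.65268 = 59.980.

Posterior mean ≈ 59.980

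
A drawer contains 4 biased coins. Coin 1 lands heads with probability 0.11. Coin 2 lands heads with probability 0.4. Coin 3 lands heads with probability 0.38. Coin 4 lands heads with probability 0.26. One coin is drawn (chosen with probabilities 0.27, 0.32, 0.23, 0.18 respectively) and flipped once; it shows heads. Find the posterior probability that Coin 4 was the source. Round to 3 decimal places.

P(heads|C1) = 0.11; P(heads|C2) = 0.4; P(heads|C3) = 0.38; P(heads|C4) = 0.26.
Prior × likelihood for each source: 0.27·0.11=0.02970, 0.32·0.4=0.1280, 0.23·0.38=0.08740, 0.18·0.26=0.04680. Summing gives P(heads) = 0.29190.
P(Coin 4 | heads) = 0.04680 / 0.29190 = 0.160.

Posterior probability ≈ 0.160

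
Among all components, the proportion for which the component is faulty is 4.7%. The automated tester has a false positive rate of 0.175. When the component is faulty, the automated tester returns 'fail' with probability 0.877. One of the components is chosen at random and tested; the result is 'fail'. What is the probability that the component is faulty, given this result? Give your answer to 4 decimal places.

Write H for 'the component is faulty'. Prior odds H:¬H = 0.047/0.953 = 0.049318. For the 'fail' outcome, the likelihood ratio is 0.877/0.175 = 5.0114.
Posterior odds = 0.049318 × 5.0114 = 0.24715, so P(H|E) = 0.24715/(1+0.24715) = 0.1982.

P(H | E) ≈ 0.1982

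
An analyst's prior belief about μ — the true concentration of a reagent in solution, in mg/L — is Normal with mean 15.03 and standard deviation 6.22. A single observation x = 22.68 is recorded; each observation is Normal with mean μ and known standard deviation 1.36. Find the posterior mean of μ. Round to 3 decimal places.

Prior precision 1/τ₀² = 1/6.22² = 0.0258475; data precision n/σ² = 1/1.36² = 0.540657.
Posterior precision = 0.0258475 + 0.540657 = 0.566505.
Posterior mean = (0.0258475·15.03 + 0.540657·22.68) / 0.566505 = 22.331.

Posterior mean ≈ 22.331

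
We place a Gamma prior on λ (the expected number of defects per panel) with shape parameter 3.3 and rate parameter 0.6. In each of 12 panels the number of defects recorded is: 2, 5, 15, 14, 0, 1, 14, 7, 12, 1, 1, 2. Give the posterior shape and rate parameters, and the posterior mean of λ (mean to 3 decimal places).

The Poisson likelihood adds the total count to the shape and the number of exposure periods to the rate. Here ∑xᵢ = 74 and n = 12, so shape 3.3→77.3 and rate 0.6→12.6.
E[λ | data] = 77.3/12.6 = 6.135.

Posterior: Gamma(shape=77.3, rate=12.6); mean ≈ 6.135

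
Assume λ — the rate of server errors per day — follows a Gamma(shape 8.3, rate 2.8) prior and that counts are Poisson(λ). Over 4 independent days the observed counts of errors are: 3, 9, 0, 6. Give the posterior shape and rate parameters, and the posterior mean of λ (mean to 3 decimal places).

Posterior: Gamma(shape=26.3, rate=6.8); mean ≈ 3.868

Total count ∑xᵢ = 18 over n = 4 days.
Gamma is conjugate to the Poisson likelihood: posterior is Gamma(shape = 8.3+18 = 26.3, rate = 2.8+4 = 6.8).
E[λ | data] = 26.3/6.8 = 3.868.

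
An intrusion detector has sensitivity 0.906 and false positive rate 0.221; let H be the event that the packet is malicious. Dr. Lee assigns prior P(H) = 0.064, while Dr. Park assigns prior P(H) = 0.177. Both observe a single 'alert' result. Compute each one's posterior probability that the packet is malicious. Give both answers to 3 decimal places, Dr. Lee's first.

Dr. Lee: 0.219; Dr. Park: 0.469

P('+'|H) = 0.906, P('+'|¬H) = 0.221.
Dr. Lee: numerator 0.906·0.064 = 0.057984; evidence = 0.057984+0.221·0.936 = 0.26484; posterior = 0.219.
Dr. Park: numerator 0.906·0.177 = 0.16036; evidence = 0.16036+0.221·0.823 = 0.34225; posterior = 0.469.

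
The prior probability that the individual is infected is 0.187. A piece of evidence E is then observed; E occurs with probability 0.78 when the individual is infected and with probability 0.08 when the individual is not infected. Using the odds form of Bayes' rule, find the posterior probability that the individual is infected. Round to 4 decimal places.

Posterior probability ≈ 0.6916

Prior odds = 0.187/(1−0.187) = 0.23001. In log-odds, ln(0.23001) = -1.4696.
Add log likelihood ratio: ln(9.7500) = 2.2773.
Posterior log-odds = 0.80764, so posterior odds = exp(0.80764) = 2.2426. Converting, P(H|E) = 2.2426/3.2426 = 0.6916.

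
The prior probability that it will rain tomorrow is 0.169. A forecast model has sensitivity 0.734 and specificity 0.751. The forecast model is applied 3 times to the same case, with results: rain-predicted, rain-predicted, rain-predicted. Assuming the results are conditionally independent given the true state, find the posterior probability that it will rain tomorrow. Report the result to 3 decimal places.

Posterior P(H) ≈ 0.839

Let H be the event that it will rain tomorrow; start with P(H) = 0.169. P('rain-predicted'|H) = 0.734, P('rain-predicted'|¬H) = 0.249.
Update on result 1 ('rain-predicted'): P(H) ← 0.734·0.1690 / (0.734·0.1690 + 0.249·0.8310) = 0.12405/0.33097 = 0.3748.
Update on result 2 ('rain-predicted'): P(H) ← 0.734·0.3748 / (0.734·0.3748 + 0.249·0.6252) = 0.27510/0.43078 = 0.6386.
Update on result 3 ('rain-predicted'): P(H) ← 0.734·0.6386 / (0.734·0.6386 + 0.249·0.3614) = 0.46875/0.55873 = 0.8390.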